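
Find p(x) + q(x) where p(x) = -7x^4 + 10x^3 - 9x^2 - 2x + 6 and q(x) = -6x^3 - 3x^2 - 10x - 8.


Align terms by degree and add:
  -7x^4 + 10x^3 - 9x^2 - 2x + 6
  -6x^3 - 3x^2 - 10x - 8
= -7x^4 + 4x^3 - 12x^2 - 12x - 2


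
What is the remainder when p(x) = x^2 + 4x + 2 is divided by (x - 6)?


By the Remainder Theorem, the remainder equals p(6):
  1*(6)^2 = 36
  4*(6)^1 = 24
  constant: 2
Sum: 36 + 24 + 2 = 62


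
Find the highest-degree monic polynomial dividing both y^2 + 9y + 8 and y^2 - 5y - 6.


Factor each:
  y^2 + 9y + 8 = (y + 1)(y + 8)
  y^2 - 5y - 6 = (y + 1)(y - 6)
Common monic factor: y + 1


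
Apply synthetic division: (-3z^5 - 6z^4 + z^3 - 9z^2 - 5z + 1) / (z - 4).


Synthetic division with c = 4. Coefficients: -3, -6, 1, -9, -5, 1
Bring down -3.
  -3 * 4 = -12; -12 - 6 = -18
  -18 * 4 = -72; -72 + 1 = -71
  -71 * 4 = -284; -284 - 9 = -293
  -293 * 4 = -1172; -1172 - 5 = -1177
  -1177 * 4 = -4708; -4708 + 1 = -4707
Quotient: -3z^4 - 18z^3 - 71z^2 - 293z - 1177, Remainder: -4707


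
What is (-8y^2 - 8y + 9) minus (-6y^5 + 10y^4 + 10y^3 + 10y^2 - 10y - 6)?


Distribute the minus sign:
  (-8y^2 - 8y + 9)
- (-6y^5 + 10y^4 + 10y^3 + 10y^2 - 10y - 6)
Negate second polynomial: 6y^5 - 10y^4 - 10y^3 - 10y^2 + 10y + 6
Add: 6y^5 - 10y^4 - 10y^3 - 18y^2 + 2y + 15


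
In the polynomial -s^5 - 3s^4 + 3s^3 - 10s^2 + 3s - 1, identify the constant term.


Read off the constant term: -1


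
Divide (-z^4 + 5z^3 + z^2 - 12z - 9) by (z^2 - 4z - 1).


(-z^4 + 5z^3 + z^2 - 12z - 9) / (z^2 - 4z - 1)
Step 1: -z^2 * (z^2 - 4z - 1) = -z^4 + 4z^3 + z^2; subtract.
Step 2: z * (z^2 - 4z - 1) = z^3 - 4z^2 - z; subtract.
Step 3: 4 * (z^2 - 4z - 1) = 4z^2 - 16z - 4; subtract.
Quotient: -z^2 + z + 4, Remainder: 5z - 5


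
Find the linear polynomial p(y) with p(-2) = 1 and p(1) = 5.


p(y) = my + b. Using p(-2)=1, p(1)=5:
m = (1 - 5)/(-2 - 1) = -4/-3 = 4/3
b = 1 - m*(-2) = 1 + 8/3 = 11/3
p(y) = (4/3)y + (11/3)


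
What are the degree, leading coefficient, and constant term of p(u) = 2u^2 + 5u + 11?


Highest power of u is 2, with coefficient 2. Constant term is 11.
Degree = 2, leading coefficient = 2, constant term = 11


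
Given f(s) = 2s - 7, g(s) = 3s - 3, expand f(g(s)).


Substitute g(s) into f:
f(g(s)) = 2*(3s - 3) + (-7)
Expand and combine: 6s - 13


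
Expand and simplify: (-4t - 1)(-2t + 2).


Distribute each term of the first polynomial:
  (-4t)(-2t + 2) = 8t^2 - 8t
  (-1)(-2t + 2) = 2t - 2
Sum: 8t^2 - 6t - 2


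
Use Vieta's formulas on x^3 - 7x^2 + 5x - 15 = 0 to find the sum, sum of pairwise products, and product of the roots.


Monic cubic x^3+bx^2+cx+d=0: sum=-b, pairwise sum=c, product=-d.
b=-7, c=5, d=-15
r1+r2+r3 = 7
r1r2+r1r3+r2r3 = 5
r1r2r3 = 15


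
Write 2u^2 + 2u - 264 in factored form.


Roots satisfy r1 + r2 = -b/a = -1 and r1*r2 = c/a = -132.
So r1 = -12, r2 = 11.
2u^2 + 2u - 264 = 2(u - r1)(u - r2) = 2(u + 12)(u - 11)


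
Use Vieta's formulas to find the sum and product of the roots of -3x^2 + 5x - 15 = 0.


For ax^2+bx+c=0: sum = -b/a, product = c/a.
a=-3, b=5, c=-15
Sum = -(5)/-3 = 5/3
Product = (-15)/-3 = 5


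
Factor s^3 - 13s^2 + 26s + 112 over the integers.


Try integer roots (divisors of 112). s=8: p(8)=0.
Divide out (s - 8): quotient is s^2 - 5s - 14.
Factor the quadratic: (s - 7)(s + 2)
Result: (s - 8)(s - 7)(s + 2)


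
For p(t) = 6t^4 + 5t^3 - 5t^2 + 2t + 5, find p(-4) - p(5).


p(-4) = 1133
p(5) = 4265
p(-4) - p(5) = 1133 - 4265 = -3132


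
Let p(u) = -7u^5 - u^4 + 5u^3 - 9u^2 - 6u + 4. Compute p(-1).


Using direct substitution:
  -7 * (-1)^5 = 7
  -1 * (-1)^4 = -1
  5 * (-1)^3 = -5
  -9 * (-1)^2 = -9
  -6 * (-1)^1 = 6
  constant: 4
Sum = 7 - 1 - 5 - 9 + 6 + 4 = 2


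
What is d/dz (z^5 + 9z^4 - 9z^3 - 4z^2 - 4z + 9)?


Apply the power rule term by term:
  d/dz(z^5) = 5z^4
  d/dz(9z^4) = 36z^3
  d/dz(-9z^3) = -27z^2
  d/dz(-4z^2) = -8z
  d/dz(-4z) = -4
  d/dz(9) = 0
p'(z) = 5z^4 + 36z^3 - 27z^2 - 8z - 4


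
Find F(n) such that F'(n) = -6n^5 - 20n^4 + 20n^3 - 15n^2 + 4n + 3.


Reverse power rule on each term:
  ∫ -6n^5 dn = -n^6
  ∫ -20n^4 dn = -4n^5
  ∫ 20n^3 dn = 5n^4
  ∫ -15n^2 dn = -5n^3
  ∫ 4n dn = 2n^2
  ∫ 3 dn = 3n
F(n) = -n^6 - 4n^5 + 5n^4 - 5n^3 + 2n^2 + 3n + C


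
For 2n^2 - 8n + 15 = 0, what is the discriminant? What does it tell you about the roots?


D = b^2 - 4ac = (-8)^2 - 4(2)(15) = 64 - 120 = -56
Since D < 0: two complex conjugate roots (no real roots)


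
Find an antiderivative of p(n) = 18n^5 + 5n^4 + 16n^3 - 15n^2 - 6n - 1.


Reverse power rule on each term:
  ∫ 18n^5 dn = 3n^6
  ∫ 5n^4 dn = n^5
  ∫ 16n^3 dn = 4n^4
  ∫ -15n^2 dn = -5n^3
  ∫ -6n dn = -3n^2
  ∫ -1 dn = -n
F(n) = 3n^6 + n^5 + 4n^4 - 5n^3 - 3n^2 - n + C


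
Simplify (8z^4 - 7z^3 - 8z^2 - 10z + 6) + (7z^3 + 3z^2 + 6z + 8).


Align terms by degree and add:
  8z^4 - 7z^3 - 8z^2 - 10z + 6
+ 7z^3 + 3z^2 + 6z + 8
= 8z^4 - 5z^2 - 4z + 14


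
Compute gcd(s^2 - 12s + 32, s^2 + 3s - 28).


Factor each:
  s^2 - 12s + 32 = (s - 4)(s - 8)
  s^2 + 3s - 28 = (s - 4)(s + 7)
Common monic factor: s - 4


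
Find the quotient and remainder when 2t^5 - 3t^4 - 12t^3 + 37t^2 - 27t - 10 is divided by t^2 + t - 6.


(2t^5 - 3t^4 - 12t^3 + 37t^2 - 27t - 10) / (t^2 + t - 6)
Step 1: 2t^3 * (t^2 + t - 6) = 2t^5 + 2t^4 - 12t^3; subtract.
Step 2: -5t^2 * (t^2 + t - 6) = -5t^4 - 5t^3 + 30t^2; subtract.
Step 3: 5t * (t^2 + t - 6) = 5t^3 + 5t^2 - 30t; subtract.
Step 4: 2 * (t^2 + t - 6) = 2t^2 + 2t - 12; subtract.
Quotient: 2t^3 - 5t^2 + 5t + 2, Remainder: t + 2


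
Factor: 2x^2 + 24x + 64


Roots satisfy r1 + r2 = -b/a = -12 and r1*r2 = c/a = 32.
So r1 = -4, r2 = -8.
2x^2 + 24x + 64 = 2(x - r1)(x - r2) = 2(x + 4)(x + 8)


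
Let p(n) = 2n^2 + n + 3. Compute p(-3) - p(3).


p(-3) = 18
p(3) = 24
p(-3) - p(3) = 18 - 24 = -6


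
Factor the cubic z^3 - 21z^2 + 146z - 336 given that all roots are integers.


Try integer roots (divisors of -336). z=8: p(8)=0.
Divide out (z - 8): quotient is z^2 - 13z + 42.
Factor the quadratic: (z - 7)(z - 6)
Result: (z - 8)(z - 7)(z - 6)


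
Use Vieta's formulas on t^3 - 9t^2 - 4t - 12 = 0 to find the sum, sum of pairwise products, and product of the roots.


Monic cubic t^3+bt^2+ct+d=0: sum=-b, pairwise sum=c, product=-d.
b=-9, c=-4, d=-12
r1+r2+r3 = 9
r1r2+r1r3+r2r3 = -4
r1r2r3 = 12


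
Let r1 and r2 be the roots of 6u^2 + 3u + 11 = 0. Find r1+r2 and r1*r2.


For au^2+bu+c=0: sum = -b/a, product = c/a.
a=6, b=3, c=11
Sum = -(3)/6 = -1/2
Product = (11)/6 = 11/6


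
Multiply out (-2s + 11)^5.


Expand (-2s + 11)^5 by repeated multiplication:
  (-2s + 11)^2 = 4s^2 - 44s + 121
  (-2s + 11)^3 = -8s^3 + 132s^2 - 726s + 1331
  (-2s + 11)^4 = 16s^4 - 352s^3 + 2904s^2 - 10648s + 14641
= -32s^5 + 880s^4 - 9680s^3 + 53240s^2 - 146410s + 161051


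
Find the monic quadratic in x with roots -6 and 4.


p(x) = (x + 6)(x - 4)
Expand: x^2 + 2x - 24


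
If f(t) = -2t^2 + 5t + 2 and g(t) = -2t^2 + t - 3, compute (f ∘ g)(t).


Substitute g(t) into f:
f(g(t)) = -2*(-2t^2 + t - 3)^2 + 5*(-2t^2 + t - 3) + 2
(-2t^2 + t - 3)^2 = 4t^4 - 4t^3 + 13t^2 - 6t + 9
Expand and combine: -8t^4 + 8t^3 - 36t^2 + 17t - 31


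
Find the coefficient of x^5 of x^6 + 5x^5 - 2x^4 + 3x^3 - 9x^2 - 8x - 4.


Read off the coefficient of x^5: 5


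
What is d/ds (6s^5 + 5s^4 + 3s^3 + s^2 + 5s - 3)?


Apply the power rule term by term:
  d/ds(6s^5) = 30s^4
  d/ds(5s^4) = 20s^3
  d/ds(3s^3) = 9s^2
  d/ds(s^2) = 2s
  d/ds(5s) = 5
  d/ds(-3) = 0
p'(s) = 30s^4 + 20s^3 + 9s^2 + 2s + 5


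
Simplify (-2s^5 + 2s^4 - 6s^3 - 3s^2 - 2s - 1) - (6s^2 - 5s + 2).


Distribute the minus sign:
  (-2s^5 + 2s^4 - 6s^3 - 3s^2 - 2s - 1)
- (6s^2 - 5s + 2)
Negate second polynomial: -6s^2 + 5s - 2
Add: -2s^5 + 2s^4 - 6s^3 - 9s^2 + 3s - 3


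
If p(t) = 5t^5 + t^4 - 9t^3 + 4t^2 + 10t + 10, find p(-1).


Using direct substitution:
  5 * (-1)^5 = -5
  1 * (-1)^4 = 1
  -9 * (-1)^3 = 9
  4 * (-1)^2 = 4
  10 * (-1)^1 = -10
  constant: 10
Sum = -5 + 1 + 9 + 4 - 10 + 10 = 9


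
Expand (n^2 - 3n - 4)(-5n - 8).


Distribute each term of the first polynomial:
  (n^2)(-5n - 8) = -5n^3 - 8n^2
  (-3n)(-5n - 8) = 15n^2 + 24n
  (-4)(-5n - 8) = 20n + 32
Sum: -5n^3 + 7n^2 + 44n + 32


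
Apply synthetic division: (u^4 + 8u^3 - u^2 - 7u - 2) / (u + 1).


Synthetic division with c = -1. Coefficients: 1, 8, -1, -7, -2
Bring down 1.
  1 * -1 = -1; -1 + 8 = 7
  7 * -1 = -7; -7 - 1 = -8
  -8 * -1 = 8; 8 - 7 = 1
  1 * -1 = -1; -1 - 2 = -3
Quotient: u^3 + 7u^2 - 8u + 1, Remainder: -3


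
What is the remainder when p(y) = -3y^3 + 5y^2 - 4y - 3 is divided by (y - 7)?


By the Remainder Theorem, the remainder equals p(7):
  -3*(7)^3 = -1029
  5*(7)^2 = 245
  -4*(7)^1 = -28
  constant: -3
Sum: -1029 + 245 - 28 - 3 = -815


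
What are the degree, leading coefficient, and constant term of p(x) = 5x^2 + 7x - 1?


Highest power of x is 2, with coefficient 5. Constant term is -1.
Degree = 2, leading coefficient = 5, constant term = -1


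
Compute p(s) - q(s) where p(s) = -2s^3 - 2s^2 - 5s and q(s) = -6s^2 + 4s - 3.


Distribute the minus sign:
  (-2s^3 - 2s^2 - 5s)
- (-6s^2 + 4s - 3)
Negate second polynomial: 6s^2 - 4s + 3
Add: -2s^3 + 4s^2 - 9s + 3


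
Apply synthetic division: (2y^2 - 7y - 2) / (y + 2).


Synthetic division with c = -2. Coefficients: 2, -7, -2
Bring down 2.
  2 * -2 = -4; -4 - 7 = -11
  -11 * -2 = 22; 22 - 2 = 20
Quotient: 2y - 11, Remainder: 20


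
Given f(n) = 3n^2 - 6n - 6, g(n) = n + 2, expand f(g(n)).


Substitute g(n) into f:
f(g(n)) = 3*(n + 2)^2 + (-6)*(n + 2) + (-6)
(n + 2)^2 = n^2 + 4n + 4
Expand and combine: 3n^2 + 6n - 6


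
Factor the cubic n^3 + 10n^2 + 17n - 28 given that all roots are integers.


Try integer roots (divisors of -28). n=-7: p(-7)=0.
Divide out (n + 7): quotient is n^2 + 3n - 4.
Factor the quadratic: (n - 1)(n + 4)
Result: (n + 7)(n - 1)(n + 4)


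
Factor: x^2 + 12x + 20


Roots satisfy r1 + r2 = -b/a = -12 and r1*r2 = c/a = 20.
So r1 = -10, r2 = -2.
x^2 + 12x + 20 = (x - r1)(x - r2) = (x + 10)(x + 2)


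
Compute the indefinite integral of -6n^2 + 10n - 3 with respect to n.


Reverse power rule on each term:
  ∫ -6n^2 dn = -2n^3
  ∫ 10n dn = 5n^2
  ∫ -3 dn = -3n
F(n) = -2n^3 + 5n^2 - 3n + C


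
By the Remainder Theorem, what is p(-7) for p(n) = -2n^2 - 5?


By the Remainder Theorem, the remainder equals p(-7):
  -2*(-7)^2 = -98
  0*(-7)^1 = 0
  constant: -5
Sum: -98 + 0 - 5 = -103


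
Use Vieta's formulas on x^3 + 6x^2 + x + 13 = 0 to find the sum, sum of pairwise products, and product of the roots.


Monic cubic x^3+bx^2+cx+d=0: sum=-b, pairwise sum=c, product=-d.
b=6, c=1, d=13
r1+r2+r3 = -6
r1r2+r1r3+r2r3 = 1
r1r2r3 = -13


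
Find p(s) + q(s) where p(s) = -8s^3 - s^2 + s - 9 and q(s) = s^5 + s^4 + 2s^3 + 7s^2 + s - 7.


Align terms by degree and add:
  -8s^3 - s^2 + s - 9
+ s^5 + s^4 + 2s^3 + 7s^2 + s - 7
= s^5 + s^4 - 6s^3 + 6s^2 + 2s - 16


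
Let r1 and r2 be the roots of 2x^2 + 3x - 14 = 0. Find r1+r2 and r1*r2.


For ax^2+bx+c=0: sum = -b/a, product = c/a.
a=2, b=3, c=-14
Sum = -(3)/2 = -3/2
Product = (-14)/2 = -7


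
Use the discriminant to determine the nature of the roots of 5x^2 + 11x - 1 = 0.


D = b^2 - 4ac = (11)^2 - 4(5)(-1) = 121 + 20 = 141
Since D > 0: two distinct irrational roots


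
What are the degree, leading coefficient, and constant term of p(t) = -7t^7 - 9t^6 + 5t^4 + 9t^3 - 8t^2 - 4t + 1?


Highest power of t is 7, with coefficient -7. Constant term is 1.
Degree = 7, leading coefficient = -7, constant term = 1


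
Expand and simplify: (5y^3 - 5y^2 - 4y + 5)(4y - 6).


Distribute each term of the first polynomial:
  (5y^3)(4y - 6) = 20y^4 - 30y^3
  (-5y^2)(4y - 6) = -20y^3 + 30y^2
  (-4y)(4y - 6) = -16y^2 + 24y
  (5)(4y - 6) = 20y - 30
Sum: 20y^4 - 50y^3 + 14y^2 + 44y - 30


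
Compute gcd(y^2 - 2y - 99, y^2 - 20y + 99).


Factor each:
  y^2 - 2y - 99 = (y - 11)(y + 9)
  y^2 - 20y + 99 = (y - 11)(y - 9)
Common monic factor: y - 11


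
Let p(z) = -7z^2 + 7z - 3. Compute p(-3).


Using direct substitution:
  -7 * (-3)^2 = -63
  7 * (-3)^1 = -21
  constant: -3
Sum = -63 - 21 - 3 = -87


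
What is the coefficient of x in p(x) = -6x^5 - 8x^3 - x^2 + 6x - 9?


Read off the coefficient of x: 6


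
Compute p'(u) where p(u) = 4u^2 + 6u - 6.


Apply the power rule term by term:
  d/du(4u^2) = 8u
  d/du(6u) = 6
  d/du(-6) = 0
p'(u) = 8u + 6


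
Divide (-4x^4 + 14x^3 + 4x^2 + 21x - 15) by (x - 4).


(-4x^4 + 14x^3 + 4x^2 + 21x - 15) / (x - 4)
Step 1: -4x^3 * (x - 4) = -4x^4 + 16x^3; subtract.
Step 2: -2x^2 * (x - 4) = -2x^3 + 8x^2; subtract.
Step 3: -4x * (x - 4) = -4x^2 + 16x; subtract.
Step 4: 5 * (x - 4) = 5x - 20; subtract.
Quotient: -4x^3 - 2x^2 - 4x + 5, Remainder: 5


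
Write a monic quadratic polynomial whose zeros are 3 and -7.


p(x) = (x - 3)(x + 7)
Expand: x^2 + 4x - 21


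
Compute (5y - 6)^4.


Expand (5y - 6)^4 by repeated multiplication:
  (5y - 6)^2 = 25y^2 - 60y + 36
  (5y - 6)^3 = 125y^3 - 450y^2 + 540y - 216
= 625y^4 - 3000y^3 + 5400y^2 - 4320y + 1296


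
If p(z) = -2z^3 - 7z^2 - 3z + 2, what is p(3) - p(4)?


p(3) = -124
p(4) = -250
p(3) - p(4) = -124 + 250 = 126


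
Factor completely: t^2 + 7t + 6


Roots satisfy r1 + r2 = -b/a = -7 and r1*r2 = c/a = 6.
So r1 = -6, r2 = -1.
t^2 + 7t + 6 = (t - r1)(t - r2) = (t + 6)(t + 1)


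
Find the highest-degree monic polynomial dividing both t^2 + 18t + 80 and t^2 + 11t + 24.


Factor each:
  t^2 + 18t + 80 = (t + 8)(t + 10)
  t^2 + 11t + 24 = (t + 8)(t + 3)
Common monic factor: t + 8


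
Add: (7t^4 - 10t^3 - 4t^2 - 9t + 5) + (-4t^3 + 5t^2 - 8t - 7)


Align terms by degree and add:
  7t^4 - 10t^3 - 4t^2 - 9t + 5
  -4t^3 + 5t^2 - 8t - 7
= 7t^4 - 14t^3 + t^2 - 17t - 2


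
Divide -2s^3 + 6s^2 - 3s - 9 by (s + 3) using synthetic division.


Synthetic division with c = -3. Coefficients: -2, 6, -3, -9
Bring down -2.
  -2 * -3 = 6; 6 + 6 = 12
  12 * -3 = -36; -36 - 3 = -39
  -39 * -3 = 117; 117 - 9 = 108
Quotient: -2s^2 + 12s - 39, Remainder: 108


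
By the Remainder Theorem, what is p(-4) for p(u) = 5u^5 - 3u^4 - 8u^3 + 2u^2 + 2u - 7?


By the Remainder Theorem, the remainder equals p(-4):
  5*(-4)^5 = -5120
  -3*(-4)^4 = -768
  -8*(-4)^3 = 512
  2*(-4)^2 = 32
  2*(-4)^1 = -8
  constant: -7
Sum: -5120 - 768 + 512 + 32 - 8 - 7 = -5359


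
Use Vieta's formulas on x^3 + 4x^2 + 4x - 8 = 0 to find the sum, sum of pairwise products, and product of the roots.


Monic cubic x^3+bx^2+cx+d=0: sum=-b, pairwise sum=c, product=-d.
b=4, c=4, d=-8
r1+r2+r3 = -4
r1r2+r1r3+r2r3 = 4
r1r2r3 = 8


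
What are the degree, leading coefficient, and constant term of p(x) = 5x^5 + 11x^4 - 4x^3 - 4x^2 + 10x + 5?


Highest power of x is 5, with coefficient 5. Constant term is 5.
Degree = 5, leading coefficient = 5, constant term = 5


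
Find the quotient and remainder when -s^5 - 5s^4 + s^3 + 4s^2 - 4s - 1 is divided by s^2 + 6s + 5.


(-s^5 - 5s^4 + s^3 + 4s^2 - 4s - 1) / (s^2 + 6s + 5)
Step 1: -s^3 * (s^2 + 6s + 5) = -s^5 - 6s^4 - 5s^3; subtract.
Step 2: s^2 * (s^2 + 6s + 5) = s^4 + 6s^3 + 5s^2; subtract.
Step 3: 0 * (s^2 + 6s + 5) = 0; subtract.
Step 4: -1 * (s^2 + 6s + 5) = -s^2 - 6s - 5; subtract.
Quotient: -s^3 + s^2 - 1, Remainder: 2s + 4


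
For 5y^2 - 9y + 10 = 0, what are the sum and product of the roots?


For ay^2+by+c=0: sum = -b/a, product = c/a.
a=5, b=-9, c=10
Sum = -(-9)/5 = 9/5
Product = (10)/5 = 2


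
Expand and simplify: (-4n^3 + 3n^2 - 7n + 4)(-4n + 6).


Distribute each term of the first polynomial:
  (-4n^3)(-4n + 6) = 16n^4 - 24n^3
  (3n^2)(-4n + 6) = -12n^3 + 18n^2
  (-7n)(-4n + 6) = 28n^2 - 42n
  (4)(-4n + 6) = -16n + 24
Sum: 16n^4 - 36n^3 + 46n^2 - 58n + 24


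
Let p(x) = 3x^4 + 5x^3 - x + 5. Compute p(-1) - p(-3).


p(-1) = 4
p(-3) = 116
p(-1) - p(-3) = 4 - 116 = -112


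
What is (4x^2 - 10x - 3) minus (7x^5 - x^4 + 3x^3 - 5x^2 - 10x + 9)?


Distribute the minus sign:
  (4x^2 - 10x - 3)
- (7x^5 - x^4 + 3x^3 - 5x^2 - 10x + 9)
Negate second polynomial: -7x^5 + x^4 - 3x^3 + 5x^2 + 10x - 9
Add: -7x^5 + x^4 - 3x^3 + 9x^2 - 12


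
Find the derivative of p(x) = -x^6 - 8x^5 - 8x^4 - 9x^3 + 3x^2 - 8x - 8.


Apply the power rule term by term:
  d/dx(-x^6) = -6x^5
  d/dx(-8x^5) = -40x^4
  d/dx(-8x^4) = -32x^3
  d/dx(-9x^3) = -27x^2
  d/dx(3x^2) = 6x
  d/dx(-8x) = -8
  d/dx(-8) = 0
p'(x) = -6x^5 - 40x^4 - 32x^3 - 27x^2 + 6x - 8


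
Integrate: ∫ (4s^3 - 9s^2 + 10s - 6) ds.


Reverse power rule on each term:
  ∫ 4s^3 ds = s^4
  ∫ -9s^2 ds = -3s^3
  ∫ 10s ds = 5s^2
  ∫ -6 ds = -6s
F(s) = s^4 - 3s^3 + 5s^2 - 6s + C


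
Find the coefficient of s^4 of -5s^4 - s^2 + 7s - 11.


Read off the coefficient of s^4: -5


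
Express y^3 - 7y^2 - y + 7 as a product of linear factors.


Try integer roots (divisors of 7). y=-1: p(-1)=0.
Divide out (y + 1): quotient is y^2 - 8y + 7.
Factor the quadratic: (y - 1)(y - 7)
Result: (y + 1)(y - 1)(y - 7)


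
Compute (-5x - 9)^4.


Expand (-5x - 9)^4 by repeated multiplication:
  (-5x - 9)^2 = 25x^2 + 90x + 81
  (-5x - 9)^3 = -125x^3 - 675x^2 - 1215x - 729
= 625x^4 + 4500x^3 + 12150x^2 + 14580x + 6561


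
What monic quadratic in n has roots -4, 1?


p(n) = (n + 4)(n - 1)
Expand: n^2 + 3n - 4


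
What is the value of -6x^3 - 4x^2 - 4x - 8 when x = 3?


Using direct substitution:
  -6 * (3)^3 = -162
  -4 * (3)^2 = -36
  -4 * (3)^1 = -12
  constant: -8
Sum = -162 - 36 - 12 - 8 = -218


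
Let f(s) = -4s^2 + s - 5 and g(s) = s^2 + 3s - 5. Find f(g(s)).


Substitute g(s) into f:
f(g(s)) = -4*(s^2 + 3s - 5)^2 + 1*(s^2 + 3s - 5) + (-5)
(s^2 + 3s - 5)^2 = s^4 + 6s^3 - s^2 - 30s + 25
Expand and combine: -4s^4 - 24s^3 + 5s^2 + 123s - 110


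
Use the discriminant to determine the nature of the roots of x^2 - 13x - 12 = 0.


D = b^2 - 4ac = (-13)^2 - 4(1)(-12) = 169 + 48 = 217
Since D > 0: two distinct irrational roots


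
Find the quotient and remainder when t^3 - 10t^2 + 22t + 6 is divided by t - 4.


(t^3 - 10t^2 + 22t + 6) / (t - 4)
Step 1: t^2 * (t - 4) = t^3 - 4t^2; subtract.
Step 2: -6t * (t - 4) = -6t^2 + 24t; subtract.
Step 3: -2 * (t - 4) = -2t + 8; subtract.
Quotient: t^2 - 6t - 2, Remainder: -2


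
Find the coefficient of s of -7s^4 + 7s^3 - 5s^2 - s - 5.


Read off the coefficient of s: -1


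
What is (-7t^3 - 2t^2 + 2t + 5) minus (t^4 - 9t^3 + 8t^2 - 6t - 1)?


Distribute the minus sign:
  (-7t^3 - 2t^2 + 2t + 5)
- (t^4 - 9t^3 + 8t^2 - 6t - 1)
Negate second polynomial: -t^4 + 9t^3 - 8t^2 + 6t + 1
Add: -t^4 + 2t^3 - 10t^2 + 8t + 6


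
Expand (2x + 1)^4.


Expand (2x + 1)^4 by repeated multiplication:
  (2x + 1)^2 = 4x^2 + 4x + 1
  (2x + 1)^3 = 8x^3 + 12x^2 + 6x + 1
= 16x^4 + 32x^3 + 24x^2 + 8x + 1


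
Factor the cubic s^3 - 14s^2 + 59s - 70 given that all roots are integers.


Try integer roots (divisors of -70). s=2: p(2)=0.
Divide out (s - 2): quotient is s^2 - 12s + 35.
Factor the quadratic: (s - 7)(s - 5)
Result: (s - 2)(s - 7)(s - 5)


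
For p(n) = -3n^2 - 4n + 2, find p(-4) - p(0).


p(-4) = -30
p(0) = 2
p(-4) - p(0) = -30 - 2 = -32


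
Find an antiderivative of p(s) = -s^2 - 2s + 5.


Reverse power rule on each term:
  ∫ -s^2 ds = -(1/3)s^3
  ∫ -2s ds = -s^2
  ∫ 5 ds = 5s
F(s) = -(1/3)s^3 - s^2 + 5s + C


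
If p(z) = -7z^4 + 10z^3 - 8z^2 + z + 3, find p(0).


Using direct substitution:
  -7 * (0)^4 = 0
  10 * (0)^3 = 0
  -8 * (0)^2 = 0
  1 * (0)^1 = 0
  constant: 3
Sum = 0 + 0 + 0 + 0 + 3 = 3


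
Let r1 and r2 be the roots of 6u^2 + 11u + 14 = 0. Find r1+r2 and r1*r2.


For au^2+bu+c=0: sum = -b/a, product = c/a.
a=6, b=11, c=14
Sum = -(11)/6 = -11/6
Product = (14)/6 = 7/3


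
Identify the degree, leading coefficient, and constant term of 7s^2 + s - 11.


Highest power of s is 2, with coefficient 7. Constant term is -11.
Degree = 2, leading coefficient = 7, constant term = -11


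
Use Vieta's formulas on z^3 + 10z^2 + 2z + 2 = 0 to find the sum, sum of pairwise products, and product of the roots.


Monic cubic z^3+bz^2+cz+d=0: sum=-b, pairwise sum=c, product=-d.
b=10, c=2, d=2
r1+r2+r3 = -10
r1r2+r1r3+r2r3 = 2
r1r2r3 = -2


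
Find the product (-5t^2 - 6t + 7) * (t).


Distribute each term of the first polynomial:
  (-5t^2)(t) = -5t^3
  (-6t)(t) = -6t^2
  (7)(t) = 7t
Sum: -5t^3 - 6t^2 + 7t


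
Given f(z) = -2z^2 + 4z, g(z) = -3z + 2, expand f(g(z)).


Substitute g(z) into f:
f(g(z)) = -2*(-3z + 2)^2 + 4*(-3z + 2)
(-3z + 2)^2 = 9z^2 - 12z + 4
Expand and combine: -18z^2 + 12z


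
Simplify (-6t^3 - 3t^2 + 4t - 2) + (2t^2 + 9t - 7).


Align terms by degree and add:
  -6t^3 - 3t^2 + 4t - 2
+ 2t^2 + 9t - 7
= -6t^3 - t^2 + 13t - 9


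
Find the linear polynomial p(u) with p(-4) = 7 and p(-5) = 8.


p(u) = mu + b. Using p(-4)=7, p(-5)=8:
m = (7 - 8)/(-4 + 5) = -1/1 = -1
b = 7 - m*(-4) = 7 - 4 = 3
p(u) = -u + 3


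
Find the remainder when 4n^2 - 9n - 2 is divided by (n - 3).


By the Remainder Theorem, the remainder equals p(3):
  4*(3)^2 = 36
  -9*(3)^1 = -27
  constant: -2
Sum: 36 - 27 - 2 = 7


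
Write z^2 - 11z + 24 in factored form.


Roots satisfy r1 + r2 = -b/a = 11 and r1*r2 = c/a = 24.
So r1 = 3, r2 = 8.
z^2 - 11z + 24 = (z - r1)(z - r2) = (z - 3)(z - 8)


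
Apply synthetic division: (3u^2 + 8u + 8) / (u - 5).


Synthetic division with c = 5. Coefficients: 3, 8, 8
Bring down 3.
  3 * 5 = 15; 15 + 8 = 23
  23 * 5 = 115; 115 + 8 = 123
Quotient: 3u + 23, Remainder: 123


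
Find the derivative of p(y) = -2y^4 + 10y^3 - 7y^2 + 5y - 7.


Apply the power rule term by term:
  d/dy(-2y^4) = -8y^3
  d/dy(10y^3) = 30y^2
  d/dy(-7y^2) = -14y
  d/dy(5y) = 5
  d/dy(-7) = 0
p'(y) = -8y^3 + 30y^2 - 14y + 5


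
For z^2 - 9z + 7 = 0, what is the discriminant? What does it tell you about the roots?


D = b^2 - 4ac = (-9)^2 - 4(1)(7) = 81 - 28 = 53
Since D > 0: two distinct irrational roots


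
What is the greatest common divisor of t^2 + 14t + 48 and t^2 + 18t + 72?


Factor each:
  t^2 + 14t + 48 = (t + 6)(t + 8)
  t^2 + 18t + 72 = (t + 6)(t + 12)
Common monic factor: t + 6


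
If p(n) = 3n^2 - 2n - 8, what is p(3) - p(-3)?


p(3) = 13
p(-3) = 25
p(3) - p(-3) = 13 - 25 = -12


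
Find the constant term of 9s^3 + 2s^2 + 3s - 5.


Read off the constant term: -5


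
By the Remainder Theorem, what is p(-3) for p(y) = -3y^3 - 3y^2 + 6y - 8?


By the Remainder Theorem, the remainder equals p(-3):
  -3*(-3)^3 = 81
  -3*(-3)^2 = -27
  6*(-3)^1 = -18
  constant: -8
Sum: 81 - 27 - 18 - 8 = 28


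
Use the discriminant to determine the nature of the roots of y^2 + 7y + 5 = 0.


D = b^2 - 4ac = (7)^2 - 4(1)(5) = 49 - 20 = 29
Since D > 0: two distinct irrational roots


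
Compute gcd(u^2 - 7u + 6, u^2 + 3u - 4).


Factor each:
  u^2 - 7u + 6 = (u - 1)(u - 6)
  u^2 + 3u - 4 = (u - 1)(u + 4)
Common monic factor: u - 1


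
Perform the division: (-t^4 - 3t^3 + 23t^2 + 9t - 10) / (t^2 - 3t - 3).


(-t^4 - 3t^3 + 23t^2 + 9t - 10) / (t^2 - 3t - 3)
Step 1: -t^2 * (t^2 - 3t - 3) = -t^4 + 3t^3 + 3t^2; subtract.
Step 2: -6t * (t^2 - 3t - 3) = -6t^3 + 18t^2 + 18t; subtract.
Step 3: 2 * (t^2 - 3t - 3) = 2t^2 - 6t - 6; subtract.
Quotient: -t^2 - 6t + 2, Remainder: -3t - 4


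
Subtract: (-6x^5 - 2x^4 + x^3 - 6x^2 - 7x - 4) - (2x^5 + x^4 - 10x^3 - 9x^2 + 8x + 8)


Distribute the minus sign:
  (-6x^5 - 2x^4 + x^3 - 6x^2 - 7x - 4)
- (2x^5 + x^4 - 10x^3 - 9x^2 + 8x + 8)
Negate second polynomial: -2x^5 - x^4 + 10x^3 + 9x^2 - 8x - 8
Add: -8x^5 - 3x^4 + 11x^3 + 3x^2 - 15x - 12


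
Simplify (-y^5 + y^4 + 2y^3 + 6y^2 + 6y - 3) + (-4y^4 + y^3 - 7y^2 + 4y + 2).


Align terms by degree and add:
  -y^5 + y^4 + 2y^3 + 6y^2 + 6y - 3
  -4y^4 + y^3 - 7y^2 + 4y + 2
= -y^5 - 3y^4 + 3y^3 - y^2 + 10y - 1


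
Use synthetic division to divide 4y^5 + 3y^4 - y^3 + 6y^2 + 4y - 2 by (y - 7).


Synthetic division with c = 7. Coefficients: 4, 3, -1, 6, 4, -2
Bring down 4.
  4 * 7 = 28; 28 + 3 = 31
  31 * 7 = 217; 217 - 1 = 216
  216 * 7 = 1512; 1512 + 6 = 1518
  1518 * 7 = 10626; 10626 + 4 = 10630
  10630 * 7 = 74410; 74410 - 2 = 74408
Quotient: 4y^4 + 31y^3 + 216y^2 + 1518y + 10630, Remainder: 74408


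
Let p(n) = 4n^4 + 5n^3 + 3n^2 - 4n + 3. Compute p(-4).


Using direct substitution:
  4 * (-4)^4 = 1024
  5 * (-4)^3 = -320
  3 * (-4)^2 = 48
  -4 * (-4)^1 = 16
  constant: 3
Sum = 1024 - 320 + 48 + 16 + 3 = 771


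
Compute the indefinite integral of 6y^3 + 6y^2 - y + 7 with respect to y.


Reverse power rule on each term:
  ∫ 6y^3 dy = (3/2)y^4
  ∫ 6y^2 dy = 2y^3
  ∫ -y dy = -(1/2)y^2
  ∫ 7 dy = 7y
F(y) = (3/2)y^4 + 2y^3 - (1/2)y^2 + 7y + C


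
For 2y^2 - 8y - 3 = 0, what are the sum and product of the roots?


For ay^2+by+c=0: sum = -b/a, product = c/a.
a=2, b=-8, c=-3
Sum = -(-8)/2 = 4
Product = (-3)/2 = -3/2


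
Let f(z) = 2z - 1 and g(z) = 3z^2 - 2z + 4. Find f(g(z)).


Substitute g(z) into f:
f(g(z)) = 2*(3z^2 - 2z + 4) + (-1)
Expand and combine: 6z^2 - 4z + 7


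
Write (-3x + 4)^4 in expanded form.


Expand (-3x + 4)^4 by repeated multiplication:
  (-3x + 4)^2 = 9x^2 - 24x + 16
  (-3x + 4)^3 = -27x^3 + 108x^2 - 144x + 64
= 81x^4 - 432x^3 + 864x^2 - 768x + 256


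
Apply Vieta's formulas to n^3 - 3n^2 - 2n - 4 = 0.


Monic cubic n^3+bn^2+cn+d=0: sum=-b, pairwise sum=c, product=-d.
b=-3, c=-2, d=-4
r1+r2+r3 = 3
r1r2+r1r3+r2r3 = -2
r1r2r3 = 4


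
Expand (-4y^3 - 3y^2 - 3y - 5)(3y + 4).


Distribute each term of the first polynomial:
  (-4y^3)(3y + 4) = -12y^4 - 16y^3
  (-3y^2)(3y + 4) = -9y^3 - 12y^2
  (-3y)(3y + 4) = -9y^2 - 12y
  (-5)(3y + 4) = -15y - 20
Sum: -12y^4 - 25y^3 - 21y^2 - 27y - 20


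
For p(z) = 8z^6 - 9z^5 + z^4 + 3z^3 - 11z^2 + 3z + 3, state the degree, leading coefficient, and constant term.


Highest power of z is 6, with coefficient 8. Constant term is 3.
Degree = 6, leading coefficient = 8, constant term = 3


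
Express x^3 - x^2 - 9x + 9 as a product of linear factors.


Try integer roots (divisors of 9). x=-3: p(-3)=0.
Divide out (x + 3): quotient is x^2 - 4x + 3.
Factor the quadratic: (x - 1)(x - 3)
Result: (x + 3)(x - 1)(x - 3)


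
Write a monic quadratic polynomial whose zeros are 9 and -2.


p(x) = (x - 9)(x + 2)
Expand: x^2 - 7x - 18


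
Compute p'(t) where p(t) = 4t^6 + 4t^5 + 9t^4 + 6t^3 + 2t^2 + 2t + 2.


Apply the power rule term by term:
  d/dt(4t^6) = 24t^5
  d/dt(4t^5) = 20t^4
  d/dt(9t^4) = 36t^3
  d/dt(6t^3) = 18t^2
  d/dt(2t^2) = 4t
  d/dt(2t) = 2
  d/dt(2) = 0
p'(t) = 24t^5 + 20t^4 + 36t^3 + 18t^2 + 4t + 2


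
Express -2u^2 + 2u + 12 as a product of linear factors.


Roots satisfy r1 + r2 = -b/a = 1 and r1*r2 = c/a = -6.
So r1 = 3, r2 = -2.
-2u^2 + 2u + 12 = -2(u - r1)(u - r2) = -2(u - 3)(u + 2)


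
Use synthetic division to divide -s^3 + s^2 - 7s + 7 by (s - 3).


Synthetic division with c = 3. Coefficients: -1, 1, -7, 7
Bring down -1.
  -1 * 3 = -3; -3 + 1 = -2
  -2 * 3 = -6; -6 - 7 = -13
  -13 * 3 = -39; -39 + 7 = -32
Quotient: -s^2 - 2s - 13, Remainder: -32


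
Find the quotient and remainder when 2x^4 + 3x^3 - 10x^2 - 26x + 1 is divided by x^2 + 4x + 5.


(2x^4 + 3x^3 - 10x^2 - 26x + 1) / (x^2 + 4x + 5)
Step 1: 2x^2 * (x^2 + 4x + 5) = 2x^4 + 8x^3 + 10x^2; subtract.
Step 2: -5x * (x^2 + 4x + 5) = -5x^3 - 20x^2 - 25x; subtract.
Step 3: 0 * (x^2 + 4x + 5) = 0; subtract.
Quotient: 2x^2 - 5x, Remainder: -x + 1


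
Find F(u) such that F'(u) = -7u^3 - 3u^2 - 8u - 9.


Reverse power rule on each term:
  ∫ -7u^3 du = -(7/4)u^4
  ∫ -3u^2 du = -u^3
  ∫ -8u du = -4u^2
  ∫ -9 du = -9u
F(u) = -(7/4)u^4 - u^3 - 4u^2 - 9u + C


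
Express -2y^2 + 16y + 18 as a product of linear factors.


Roots satisfy r1 + r2 = -b/a = 8 and r1*r2 = c/a = -9.
So r1 = 9, r2 = -1.
-2y^2 + 16y + 18 = -2(y - r1)(y - r2) = -2(y - 9)(y + 1)


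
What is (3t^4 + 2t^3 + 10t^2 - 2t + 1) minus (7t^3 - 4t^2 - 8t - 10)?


Distribute the minus sign:
  (3t^4 + 2t^3 + 10t^2 - 2t + 1)
- (7t^3 - 4t^2 - 8t - 10)
Negate second polynomial: -7t^3 + 4t^2 + 8t + 10
Add: 3t^4 - 5t^3 + 14t^2 + 6t + 11


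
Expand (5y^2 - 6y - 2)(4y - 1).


Distribute each term of the first polynomial:
  (5y^2)(4y - 1) = 20y^3 - 5y^2
  (-6y)(4y - 1) = -24y^2 + 6y
  (-2)(4y - 1) = -8y + 2
Sum: 20y^3 - 29y^2 - 2y + 2


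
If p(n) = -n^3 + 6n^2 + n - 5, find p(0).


Using direct substitution:
  -1 * (0)^3 = 0
  6 * (0)^2 = 0
  1 * (0)^1 = 0
  constant: -5
Sum = 0 + 0 + 0 - 5 = -5


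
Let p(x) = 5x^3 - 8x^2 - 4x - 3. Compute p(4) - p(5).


p(4) = 173
p(5) = 402
p(4) - p(5) = 173 - 402 = -229


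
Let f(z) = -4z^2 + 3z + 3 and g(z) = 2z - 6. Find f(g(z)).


Substitute g(z) into f:
f(g(z)) = -4*(2z - 6)^2 + 3*(2z - 6) + 3
(2z - 6)^2 = 4z^2 - 24z + 36
Expand and combine: -16z^2 + 102z - 159


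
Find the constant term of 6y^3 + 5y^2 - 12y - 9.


Read off the constant term: -9


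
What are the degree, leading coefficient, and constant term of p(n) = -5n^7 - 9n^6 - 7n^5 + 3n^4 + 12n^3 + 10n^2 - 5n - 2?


Highest power of n is 7, with coefficient -5. Constant term is -2.
Degree = 7, leading coefficient = -5, constant term = -2


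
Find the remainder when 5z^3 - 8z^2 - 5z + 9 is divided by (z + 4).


By the Remainder Theorem, the remainder equals p(-4):
  5*(-4)^3 = -320
  -8*(-4)^2 = -128
  -5*(-4)^1 = 20
  constant: 9
Sum: -320 - 128 + 20 + 9 = -419


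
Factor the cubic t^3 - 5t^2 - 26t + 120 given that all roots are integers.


Try integer roots (divisors of 120). t=-5: p(-5)=0.
Divide out (t + 5): quotient is t^2 - 10t + 24.
Factor the quadratic: (t - 6)(t - 4)
Result: (t + 5)(t - 6)(t - 4)


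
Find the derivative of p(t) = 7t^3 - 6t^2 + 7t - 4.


Apply the power rule term by term:
  d/dt(7t^3) = 21t^2
  d/dt(-6t^2) = -12t
  d/dt(7t) = 7
  d/dt(-4) = 0
p'(t) = 21t^2 - 12t + 7


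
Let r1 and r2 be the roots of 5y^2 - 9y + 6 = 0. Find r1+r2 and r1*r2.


For ay^2+by+c=0: sum = -b/a, product = c/a.
a=5, b=-9, c=6
Sum = -(-9)/5 = 9/5
Product = (6)/5 = 6/5


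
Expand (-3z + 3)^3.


Expand (-3z + 3)^3 by repeated multiplication:
  (-3z + 3)^2 = 9z^2 - 18z + 9
= -27z^3 + 81z^2 - 81z + 27


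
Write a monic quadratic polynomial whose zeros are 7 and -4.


p(y) = (y - 7)(y + 4)
Expand: y^2 - 3y - 28


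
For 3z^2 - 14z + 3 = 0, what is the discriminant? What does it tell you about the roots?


D = b^2 - 4ac = (-14)^2 - 4(3)(3) = 196 - 36 = 160
Since D > 0: two distinct irrational roots


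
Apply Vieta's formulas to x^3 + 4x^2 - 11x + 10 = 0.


Monic cubic x^3+bx^2+cx+d=0: sum=-b, pairwise sum=c, product=-d.
b=4, c=-11, d=10
r1+r2+r3 = -4
r1r2+r1r3+r2r3 = -11
r1r2r3 = -10


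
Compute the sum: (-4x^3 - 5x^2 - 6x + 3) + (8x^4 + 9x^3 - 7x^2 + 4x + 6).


Align terms by degree and add:
  -4x^3 - 5x^2 - 6x + 3
+ 8x^4 + 9x^3 - 7x^2 + 4x + 6
= 8x^4 + 5x^3 - 12x^2 - 2x + 9


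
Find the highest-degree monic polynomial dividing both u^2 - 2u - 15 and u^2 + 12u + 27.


Factor each:
  u^2 - 2u - 15 = (u + 3)(u - 5)
  u^2 + 12u + 27 = (u + 3)(u + 9)
Common monic factor: u + 3


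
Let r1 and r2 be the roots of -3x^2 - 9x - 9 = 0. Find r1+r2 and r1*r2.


For ax^2+bx+c=0: sum = -b/a, product = c/a.
a=-3, b=-9, c=-9
Sum = -(-9)/-3 = -3
Product = (-9)/-3 = 3


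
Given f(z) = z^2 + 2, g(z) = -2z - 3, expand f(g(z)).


Substitute g(z) into f:
f(g(z)) = 1*(-2z - 3)^2 + 2
(-2z - 3)^2 = 4z^2 + 12z + 9
Expand and combine: 4z^2 + 12z + 11


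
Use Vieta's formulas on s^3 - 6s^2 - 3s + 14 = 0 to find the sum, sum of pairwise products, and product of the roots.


Monic cubic s^3+bs^2+cs+d=0: sum=-b, pairwise sum=c, product=-d.
b=-6, c=-3, d=14
r1+r2+r3 = 6
r1r2+r1r3+r2r3 = -3
r1r2r3 = -14


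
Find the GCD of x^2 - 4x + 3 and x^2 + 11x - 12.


Factor each:
  x^2 - 4x + 3 = (x - 1)(x - 3)
  x^2 + 11x - 12 = (x - 1)(x + 12)
Common monic factor: x - 1


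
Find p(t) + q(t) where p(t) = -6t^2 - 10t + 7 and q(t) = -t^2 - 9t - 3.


Align terms by degree and add:
  -6t^2 - 10t + 7
  -t^2 - 9t - 3
= -7t^2 - 19t + 4


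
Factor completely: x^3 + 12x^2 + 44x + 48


Try integer roots (divisors of 48). x=-4: p(-4)=0.
Divide out (x + 4): quotient is x^2 + 8x + 12.
Factor the quadratic: (x + 2)(x + 6)
Result: (x + 4)(x + 2)(x + 6)


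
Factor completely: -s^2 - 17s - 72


Roots satisfy r1 + r2 = -b/a = -17 and r1*r2 = c/a = 72.
So r1 = -8, r2 = -9.
-s^2 - 17s - 72 = -(s - r1)(s - r2) = -(s + 8)(s + 9)


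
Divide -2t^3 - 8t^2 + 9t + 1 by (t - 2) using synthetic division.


Synthetic division with c = 2. Coefficients: -2, -8, 9, 1
Bring down -2.
  -2 * 2 = -4; -4 - 8 = -12
  -12 * 2 = -24; -24 + 9 = -15
  -15 * 2 = -30; -30 + 1 = -29
Quotient: -2t^2 - 12t - 15, Remainder: -29


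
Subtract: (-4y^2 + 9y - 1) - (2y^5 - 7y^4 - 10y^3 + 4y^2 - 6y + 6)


Distribute the minus sign:
  (-4y^2 + 9y - 1)
- (2y^5 - 7y^4 - 10y^3 + 4y^2 - 6y + 6)
Negate second polynomial: -2y^5 + 7y^4 + 10y^3 - 4y^2 + 6y - 6
Add: -2y^5 + 7y^4 + 10y^3 - 8y^2 + 15y - 7


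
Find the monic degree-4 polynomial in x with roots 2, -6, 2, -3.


p(x) = (x - 2)(x + 6)(x - 2)(x + 3)
Expand: x^4 + 5x^3 - 14x^2 - 36x + 72


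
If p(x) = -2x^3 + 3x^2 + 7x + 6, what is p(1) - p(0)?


p(1) = 14
p(0) = 6
p(1) - p(0) = 14 - 6 = 8


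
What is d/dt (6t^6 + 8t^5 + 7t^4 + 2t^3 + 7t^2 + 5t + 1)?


Apply the power rule term by term:
  d/dt(6t^6) = 36t^5
  d/dt(8t^5) = 40t^4
  d/dt(7t^4) = 28t^3
  d/dt(2t^3) = 6t^2
  d/dt(7t^2) = 14t
  d/dt(5t) = 5
  d/dt(1) = 0
p'(t) = 36t^5 + 40t^4 + 28t^3 + 6t^2 + 14t + 5


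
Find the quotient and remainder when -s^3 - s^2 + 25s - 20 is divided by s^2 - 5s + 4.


(-s^3 - s^2 + 25s - 20) / (s^2 - 5s + 4)
Step 1: -s * (s^2 - 5s + 4) = -s^3 + 5s^2 - 4s; subtract.
Step 2: -6 * (s^2 - 5s + 4) = -6s^2 + 30s - 24; subtract.
Quotient: -s - 6, Remainder: -s + 4


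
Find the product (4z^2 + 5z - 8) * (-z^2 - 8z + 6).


Distribute each term of the first polynomial:
  (4z^2)(-z^2 - 8z + 6) = -4z^4 - 32z^3 + 24z^2
  (5z)(-z^2 - 8z + 6) = -5z^3 - 40z^2 + 30z
  (-8)(-z^2 - 8z + 6) = 8z^2 + 64z - 48
Sum: -4z^4 - 37z^3 - 8z^2 + 94z - 48


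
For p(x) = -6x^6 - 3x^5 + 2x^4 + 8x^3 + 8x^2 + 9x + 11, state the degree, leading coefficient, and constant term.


Highest power of x is 6, with coefficient -6. Constant term is 11.
Degree = 6, leading coefficient = -6, constant term = 11


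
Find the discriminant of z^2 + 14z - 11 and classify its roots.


D = b^2 - 4ac = (14)^2 - 4(1)(-11) = 196 + 44 = 240
Since D > 0: two distinct irrational roots


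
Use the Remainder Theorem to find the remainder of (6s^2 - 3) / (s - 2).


By the Remainder Theorem, the remainder equals p(2):
  6*(2)^2 = 24
  0*(2)^1 = 0
  constant: -3
Sum: 24 + 0 - 3 = 21


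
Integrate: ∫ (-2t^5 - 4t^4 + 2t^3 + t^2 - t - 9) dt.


Reverse power rule on each term:
  ∫ -2t^5 dt = -(1/3)t^6
  ∫ -4t^4 dt = -(4/5)t^5
  ∫ 2t^3 dt = (1/2)t^4
  ∫ t^2 dt = (1/3)t^3
  ∫ -t dt = -(1/2)t^2
  ∫ -9 dt = -9t
F(t) = -(1/3)t^6 - (4/5)t^5 + (1/2)t^4 + (1/3)t^3 - (1/2)t^2 - 9t + C


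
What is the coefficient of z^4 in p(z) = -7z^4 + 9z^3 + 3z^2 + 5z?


Read off the coefficient of z^4: -7


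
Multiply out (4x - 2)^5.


Expand (4x - 2)^5 by repeated multiplication:
  (4x - 2)^2 = 16x^2 - 16x + 4
  (4x - 2)^3 = 64x^3 - 96x^2 + 48x - 8
  (4x - 2)^4 = 256x^4 - 512x^3 + 384x^2 - 128x + 16
= 1024x^5 - 2560x^4 + 2560x^3 - 1280x^2 + 320x - 32


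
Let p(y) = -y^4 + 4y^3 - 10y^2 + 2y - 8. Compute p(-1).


Using direct substitution:
  -1 * (-1)^4 = -1
  4 * (-1)^3 = -4
  -10 * (-1)^2 = -10
  2 * (-1)^1 = -2
  constant: -8
Sum = -1 - 4 - 10 - 2 - 8 = -25


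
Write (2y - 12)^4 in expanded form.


Expand (2y - 12)^4 by repeated multiplication:
  (2y - 12)^2 = 4y^2 - 48y + 144
  (2y - 12)^3 = 8y^3 - 144y^2 + 864y - 1728
= 16y^4 - 384y^3 + 3456y^2 - 13824y + 20736


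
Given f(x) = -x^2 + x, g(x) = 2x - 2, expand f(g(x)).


Substitute g(x) into f:
f(g(x)) = -1*(2x - 2)^2 + 1*(2x - 2)
(2x - 2)^2 = 4x^2 - 8x + 4
Expand and combine: -4x^2 + 10x - 6


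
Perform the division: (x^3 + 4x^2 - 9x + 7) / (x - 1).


(x^3 + 4x^2 - 9x + 7) / (x - 1)
Step 1: x^2 * (x - 1) = x^3 - x^2; subtract.
Step 2: 5x * (x - 1) = 5x^2 - 5x; subtract.
Step 3: -4 * (x - 1) = -4x + 4; subtract.
Quotient: x^2 + 5x - 4, Remainder: 3


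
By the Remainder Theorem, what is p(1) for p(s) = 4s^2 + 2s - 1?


By the Remainder Theorem, the remainder equals p(1):
  4*(1)^2 = 4
  2*(1)^1 = 2
  constant: -1
Sum: 4 + 2 - 1 = 5


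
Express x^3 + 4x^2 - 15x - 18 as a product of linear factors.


Try integer roots (divisors of -18). x=-6: p(-6)=0.
Divide out (x + 6): quotient is x^2 - 2x - 3.
Factor the quadratic: (x - 3)(x + 1)
Result: (x + 6)(x - 3)(x + 1)


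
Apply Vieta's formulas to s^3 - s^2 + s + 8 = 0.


Monic cubic s^3+bs^2+cs+d=0: sum=-b, pairwise sum=c, product=-d.
b=-1, c=1, d=8
r1+r2+r3 = 1
r1r2+r1r3+r2r3 = 1
r1r2r3 = -8


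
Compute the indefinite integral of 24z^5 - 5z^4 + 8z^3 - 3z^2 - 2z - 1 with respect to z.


Reverse power rule on each term:
  ∫ 24z^5 dz = 4z^6
  ∫ -5z^4 dz = -z^5
  ∫ 8z^3 dz = 2z^4
  ∫ -3z^2 dz = -z^3
  ∫ -2z dz = -z^2
  ∫ -1 dz = -z
F(z) = 4z^6 - z^5 + 2z^4 - z^3 - z^2 - z + C


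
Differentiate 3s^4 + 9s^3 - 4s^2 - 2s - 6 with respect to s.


Apply the power rule term by term:
  d/ds(3s^4) = 12s^3
  d/ds(9s^3) = 27s^2
  d/ds(-4s^2) = -8s
  d/ds(-2s) = -2
  d/ds(-6) = 0
p'(s) = 12s^3 + 27s^2 - 8s - 2


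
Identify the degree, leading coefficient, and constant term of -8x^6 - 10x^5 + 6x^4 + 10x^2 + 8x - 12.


Highest power of x is 6, with coefficient -8. Constant term is -12.
Degree = 6, leading coefficient = -8, constant term = -12


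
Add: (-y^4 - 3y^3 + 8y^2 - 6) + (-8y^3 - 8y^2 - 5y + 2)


Align terms by degree and add:
  -y^4 - 3y^3 + 8y^2 - 6
  -8y^3 - 8y^2 - 5y + 2
= -y^4 - 11y^3 - 5y - 4


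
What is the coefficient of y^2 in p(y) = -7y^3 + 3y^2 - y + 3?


Read off the coefficient of y^2: 3


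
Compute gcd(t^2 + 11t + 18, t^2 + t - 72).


Factor each:
  t^2 + 11t + 18 = (t + 9)(t + 2)
  t^2 + t - 72 = (t + 9)(t - 8)
Common monic factor: t + 9


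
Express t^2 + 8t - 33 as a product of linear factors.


Roots satisfy r1 + r2 = -b/a = -8 and r1*r2 = c/a = -33.
So r1 = -11, r2 = 3.
t^2 + 8t - 33 = (t - r1)(t - r2) = (t + 11)(t - 3)


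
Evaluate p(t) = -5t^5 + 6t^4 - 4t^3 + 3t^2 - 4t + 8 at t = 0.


Using direct substitution:
  -5 * (0)^5 = 0
  6 * (0)^4 = 0
  -4 * (0)^3 = 0
  3 * (0)^2 = 0
  -4 * (0)^1 = 0
  constant: 8
Sum = 0 + 0 + 0 + 0 + 0 + 8 = 8


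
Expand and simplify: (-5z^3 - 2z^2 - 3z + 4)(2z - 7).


Distribute each term of the first polynomial:
  (-5z^3)(2z - 7) = -10z^4 + 35z^3
  (-2z^2)(2z - 7) = -4z^3 + 14z^2
  (-3z)(2z - 7) = -6z^2 + 21z
  (4)(2z - 7) = 8z - 28
Sum: -10z^4 + 31z^3 + 8z^2 + 29z - 28


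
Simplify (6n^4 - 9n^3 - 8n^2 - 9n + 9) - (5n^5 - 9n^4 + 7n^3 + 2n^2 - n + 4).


Distribute the minus sign:
  (6n^4 - 9n^3 - 8n^2 - 9n + 9)
- (5n^5 - 9n^4 + 7n^3 + 2n^2 - n + 4)
Negate second polynomial: -5n^5 + 9n^4 - 7n^3 - 2n^2 + n - 4
Add: -5n^5 + 15n^4 - 16n^3 - 10n^2 - 8n + 5


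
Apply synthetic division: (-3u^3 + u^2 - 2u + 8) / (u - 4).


Synthetic division with c = 4. Coefficients: -3, 1, -2, 8
Bring down -3.
  -3 * 4 = -12; -12 + 1 = -11
  -11 * 4 = -44; -44 - 2 = -46
  -46 * 4 = -184; -184 + 8 = -176
Quotient: -3u^2 - 11u - 46, Remainder: -176


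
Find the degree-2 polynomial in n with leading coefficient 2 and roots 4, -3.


p(n) = 2(n - 4)(n + 3)
Expand: 2n^2 - 2n - 24
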